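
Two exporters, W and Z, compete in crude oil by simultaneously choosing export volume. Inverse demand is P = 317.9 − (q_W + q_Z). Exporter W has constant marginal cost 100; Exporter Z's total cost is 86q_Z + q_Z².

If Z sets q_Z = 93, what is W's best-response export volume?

Exporter W's profit: π = q_W(317.9 − (q_W + q_Z)) − 100q_W.
∂π/∂q_W = 217.9 − 2q_W − q_Z = 0, so q_W = 108.95 − 0.5q_Z.
At q_Z = 93: q_W = 108.95 − 0.5·93 = 62.45.

62.45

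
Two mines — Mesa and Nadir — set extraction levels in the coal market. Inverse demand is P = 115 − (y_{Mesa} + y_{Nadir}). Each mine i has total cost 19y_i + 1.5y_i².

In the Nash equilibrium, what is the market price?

Mine Mesa's profit: π = y_{Mesa}(115 − (y_{Mesa} + y_{Nadir})) − 19y_{Mesa} − 1.5y_{Mesa}².
∂π/∂y_{Mesa} = 96 − 5y_{Mesa} − y_{Nadir} = 0, so y_{Mesa} = 19.2 − 0.2y_{Nadir}.
Setting y_{Mesa} = y_{Nadir} in the reaction function: y_{Mesa} = 19.2 − 0.2y_{Mesa}, so y_{Mesa} = 19.2 / 1.2 = 16.
Equilibrium price: P = 115 − 32 = 83.

83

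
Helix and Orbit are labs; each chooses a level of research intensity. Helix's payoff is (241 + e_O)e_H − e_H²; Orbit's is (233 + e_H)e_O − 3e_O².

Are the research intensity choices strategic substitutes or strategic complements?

strategic complements

Expanding Helix's payoff: 241e_H + e_Oe_H − e_H².
∂π/∂e_H = 241 + e_O − 2e_H = 0, so e_H = 120.5 + 0.5e_O.
The best-response slope de_H/de_O = 0.5 > 0: the reaction function is upward-sloping, so the choices are strategic complements.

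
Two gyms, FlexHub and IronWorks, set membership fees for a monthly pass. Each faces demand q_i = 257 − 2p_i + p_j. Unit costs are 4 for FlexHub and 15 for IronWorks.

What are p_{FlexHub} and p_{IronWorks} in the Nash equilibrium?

89.8, 94.2

FlexHub's profit: π = (p_{FlexHub} − 4)(257 − 2p_{FlexHub} + p_{IronWorks}).
∂π/∂p_{FlexHub} = 265 − 4p_{FlexHub} + p_{IronWorks} = 0 ⇒ p_{FlexHub} = 66.25 + 0.25p_{IronWorks}.
Similarly p_{IronWorks} = 71.75 + 0.25p_{FlexHub}.
Substituting the second reaction function into the first: p_{FlexHub} = 66.25 + 0.25(71.75 + 0.25p_{FlexHub}), which gives 0.9375p_{FlexHub} = 84.1875 ⇒ p_{FlexHub} = 89.8.
Then p_{IronWorks} = 71.75 + 0.25·89.8 = 94.2.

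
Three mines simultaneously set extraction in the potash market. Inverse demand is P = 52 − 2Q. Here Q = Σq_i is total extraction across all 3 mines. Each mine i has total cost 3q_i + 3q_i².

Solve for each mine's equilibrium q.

3.5

A representative mine's profit is π_i = q_i(52 − 2Q) − 3q_i − 3q_i², with Q = q_i + Σ_{j≠i} q_j.
First-order condition: 49 − 10q_i − 2Σ_{j≠i} q_j = 0.
Imposing symmetry (q_j = q for all j) turns Σ_{j≠i} q_j into 2q, so 49 = 14q and q = 3.5.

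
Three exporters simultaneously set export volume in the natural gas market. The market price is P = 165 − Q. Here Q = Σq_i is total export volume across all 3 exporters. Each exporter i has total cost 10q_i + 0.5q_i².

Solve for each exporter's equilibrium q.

A representative exporter's profit is π_i = q_i(165 − Q) − 10q_i − 0.5q_i², with Q = q_i + Σ_{j≠i} q_j.
First-order condition: 155 − 3q_i − Σ_{j≠i} q_j = 0.
With identical exporters, set every q_j = q: then 155 − 3q − 2q = 0, i.e. q = 155/5 = 31.

31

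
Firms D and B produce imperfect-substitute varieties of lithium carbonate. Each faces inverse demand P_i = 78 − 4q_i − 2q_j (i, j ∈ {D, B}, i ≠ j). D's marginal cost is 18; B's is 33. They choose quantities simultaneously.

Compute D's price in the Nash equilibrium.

44

Firm D's profit: π = q_D(78 − 4q_D − 2q_B) − 18q_D.
∂π/∂q_D = 60 − 8q_D − 2q_B = 0 ⇒ q_D = 7.5 − 0.25q_B.
Similarly q_B = 5.625 − 0.25q_D.
Plugging q_B into D's best response: q_D = 7.5 − 0.25(5.625 − 0.25q_D) ⇒ 0.9375q_D = 195/32, so q_D = 6.5.
Then q_B = 5.625 − 0.25·6.5 = 4.
P_D = 78 − 4·6.5 − 2·4 = 44.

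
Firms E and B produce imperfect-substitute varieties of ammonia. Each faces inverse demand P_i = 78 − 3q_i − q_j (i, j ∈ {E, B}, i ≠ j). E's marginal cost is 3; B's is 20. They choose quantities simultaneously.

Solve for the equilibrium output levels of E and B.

11.2, 7.8

Firm E's profit: π = q_E(78 − 3q_E − q_B) − 3q_E.
∂π/∂q_E = 75 − 6q_E − q_B = 0 ⇒ q_E = 12.5 − (1/6)q_B.
Similarly q_B = 29/3 − (1/6)q_E.
Substituting the second reaction function into the first: q_E = 12.5 − (1/6)(29/3 − (1/6)q_E), which gives (35/36)q_E = 98/9 ⇒ q_E = 11.2.
Then q_B = 29/3 − (1/6)·11.2 = 7.8.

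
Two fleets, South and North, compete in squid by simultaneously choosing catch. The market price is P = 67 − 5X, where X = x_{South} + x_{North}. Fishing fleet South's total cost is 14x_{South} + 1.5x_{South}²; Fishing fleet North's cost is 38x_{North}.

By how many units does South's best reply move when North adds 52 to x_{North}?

Fishing fleet South's profit: π = x_{South}(67 − 5(x_{South} + x_{North})) − 14x_{South} − 1.5x_{South}².
∂π/∂x_{South} = 53 − 13x_{South} − 5x_{North} = 0, so x_{South} = 53/13 − (5/13)x_{North}.
The reaction-function slope is −5/13, so a 52-unit rise in x_{North} moves x_{South} by −5/13 × 52 = −20. South's best response falls — the actions are strategic substitutes.

-20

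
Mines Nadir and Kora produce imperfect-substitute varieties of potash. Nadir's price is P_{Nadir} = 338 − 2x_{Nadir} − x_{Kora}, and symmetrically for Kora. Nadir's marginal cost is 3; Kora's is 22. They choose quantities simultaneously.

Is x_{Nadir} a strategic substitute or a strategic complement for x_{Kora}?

strategic substitutes

Mine Nadir's profit: π = x_{Nadir}(338 − 2x_{Nadir} − x_{Kora}) − 3x_{Nadir}.
∂π/∂x_{Nadir} = 335 − 4x_{Nadir} − x_{Kora} = 0 ⇒ x_{Nadir} = 83.75 − 0.25x_{Kora}.
The best-response slope dx_{Nadir}/dx_{Kora} = −0.25 < 0: the reaction function is downward-sloping, so the choices are strategic substitutes.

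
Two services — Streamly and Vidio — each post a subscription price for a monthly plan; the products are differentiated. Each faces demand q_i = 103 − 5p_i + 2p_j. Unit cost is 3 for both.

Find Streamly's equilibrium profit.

Streamly's profit: π = (p_{Streamly} − 3)(103 − 5p_{Streamly} + 2p_{Vidio}).
∂π/∂p_{Streamly} = 118 − 10p_{Streamly} + 2p_{Vidio} = 0 ⇒ p_{Streamly} = 11.8 + 0.2p_{Vidio}.
Setting p_{Streamly} = p_{Vidio} in the reaction function: p_{Streamly} = 11.8 + 0.2p_{Streamly}, so p_{Streamly} = 11.8 / 0.8 = 14.75.
q_{Streamly} = 103 − 5·14.75 + 2·14.75 = 58.75.
Profit = (14.75 − 3)·58.75 = 690.3125.

690.3125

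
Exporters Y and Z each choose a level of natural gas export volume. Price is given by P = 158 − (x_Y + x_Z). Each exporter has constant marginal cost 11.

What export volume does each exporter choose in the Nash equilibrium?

Exporter Y's profit: π = x_Y(158 − (x_Y + x_Z)) − 11x_Y.
∂π/∂x_Y = 147 − 2x_Y − x_Z = 0, so x_Y = 73.5 − 0.5x_Z.
The game is symmetric, so in equilibrium x_Z = x_Y: the reaction function gives 1.5x_Y = 73.5, hence x_Y = 49.

49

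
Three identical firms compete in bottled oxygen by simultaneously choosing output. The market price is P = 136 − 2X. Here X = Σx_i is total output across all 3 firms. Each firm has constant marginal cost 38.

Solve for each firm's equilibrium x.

12.25

A representative firm's profit is π_i = x_i(136 − 2X) − 38x_i, with X = x_i + Σ_{j≠i} x_j.
First-order condition: 98 − 4x_i − 2Σ_{j≠i} x_j = 0.
With identical firms, set every x_j = x: then 98 − 4x − 4x = 0, i.e. x = 98/8 = 12.25.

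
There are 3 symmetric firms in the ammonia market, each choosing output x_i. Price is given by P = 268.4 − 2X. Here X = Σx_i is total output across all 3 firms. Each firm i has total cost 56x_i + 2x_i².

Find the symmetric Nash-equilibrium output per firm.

17.7

A representative firm's profit is π_i = x_i(268.4 − 2X) − 56x_i − 2x_i², with X = x_i + Σ_{j≠i} x_j.
First-order condition: 212.4 − 8x_i − 2Σ_{j≠i} x_j = 0.
With identical firms, set every x_j = x: then 212.4 − 8x − 4x = 0, i.e. x = 212.4/12 = 17.7.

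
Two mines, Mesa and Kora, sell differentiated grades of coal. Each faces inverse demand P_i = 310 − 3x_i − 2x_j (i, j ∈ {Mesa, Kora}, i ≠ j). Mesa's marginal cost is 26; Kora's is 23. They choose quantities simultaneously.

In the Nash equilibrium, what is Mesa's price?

Mine Mesa's profit: π = x_{Mesa}(310 − 3x_{Mesa} − 2x_{Kora}) − 26x_{Mesa}.
∂π/∂x_{Mesa} = 284 − 6x_{Mesa} − 2x_{Kora} = 0 ⇒ x_{Mesa} = 142/3 − (1/3)x_{Kora}.
Similarly x_{Kora} = 287/6 − (1/3)x_{Mesa}.
Substituting the second reaction function into the first: x_{Mesa} = 142/3 − (1/3)(287/6 − (1/3)x_{Mesa}), which gives (8/9)x_{Mesa} = 565/18 ⇒ x_{Mesa} = 35.3125.
Then x_{Kora} = 287/6 − (1/3)·35.3125 = 36.0625.
P_{Mesa} = 310 − 3·35.3125 − 2·36.0625 = 131.9375.

131.9375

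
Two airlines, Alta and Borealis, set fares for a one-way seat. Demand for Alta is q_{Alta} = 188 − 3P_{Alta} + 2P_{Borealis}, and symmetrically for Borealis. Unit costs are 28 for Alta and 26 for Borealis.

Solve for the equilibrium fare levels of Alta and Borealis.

67.625, 66.875

Alta's profit: π = (P_{Alta} − 28)(188 − 3P_{Alta} + 2P_{Borealis}).
∂π/∂P_{Alta} = 272 − 6P_{Alta} + 2P_{Borealis} = 0 ⇒ P_{Alta} = 136/3 + (1/3)P_{Borealis}.
Similarly P_{Borealis} = 133/3 + (1/3)P_{Alta}.
Plugging P_{Borealis} into Alta's best response: P_{Alta} = 136/3 + (1/3)(133/3 + (1/3)P_{Alta}) ⇒ (8/9)P_{Alta} = 541/9, so P_{Alta} = 67.625.
Then P_{Borealis} = 133/3 + (1/3)·67.625 = 66.875.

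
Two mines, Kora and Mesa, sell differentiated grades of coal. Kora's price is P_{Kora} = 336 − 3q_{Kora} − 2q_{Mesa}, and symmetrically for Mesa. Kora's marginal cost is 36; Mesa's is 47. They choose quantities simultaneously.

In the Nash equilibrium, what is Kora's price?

150.5625

Mine Kora's profit: π = q_{Kora}(336 − 3q_{Kora} − 2q_{Mesa}) − 36q_{Kora}.
∂π/∂q_{Kora} = 300 − 6q_{Kora} − 2q_{Mesa} = 0 ⇒ q_{Kora} = 50 − (1/3)q_{Mesa}.
Similarly q_{Mesa} = 289/6 − (1/3)q_{Kora}.
Solving the two reaction functions simultaneously: (1 − (−1/3)(−1/3))q_{Kora} = 50 − (1/3)·(289/6), so (8/9)q_{Kora} = 611/18 and q_{Kora} = 38.1875.
Then q_{Mesa} = 289/6 − (1/3)·38.1875 = 35.4375.
P_{Kora} = 336 − 3·38.1875 − 2·35.4375 = 150.5625.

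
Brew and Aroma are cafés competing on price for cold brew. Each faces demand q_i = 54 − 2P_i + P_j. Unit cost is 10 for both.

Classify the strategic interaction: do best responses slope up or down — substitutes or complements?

strategic complements

Brew's profit: π = (P_{Brew} − 10)(54 − 2P_{Brew} + P_{Aroma}).
∂π/∂P_{Brew} = 74 − 4P_{Brew} + P_{Aroma} = 0 ⇒ P_{Brew} = 18.5 + 0.25P_{Aroma}.
The best-response slope dP_{Brew}/dP_{Aroma} = 0.25 > 0: the reaction function is upward-sloping, so the choices are strategic complements.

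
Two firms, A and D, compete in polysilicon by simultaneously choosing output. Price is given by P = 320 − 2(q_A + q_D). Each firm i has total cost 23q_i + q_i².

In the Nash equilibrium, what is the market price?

171.5

Firm A's profit: π = q_A(320 − 2(q_A + q_D)) − 23q_A − q_A².
∂π/∂q_A = 297 − 6q_A − 2q_D = 0, so q_A = 49.5 − (1/3)q_D.
By symmetry q_D = q_A; substituting into the reaction function, (4/3)q_A = 49.5 and q_A = 37.125.
Equilibrium price: P = 320 − 2·74.25 = 171.5.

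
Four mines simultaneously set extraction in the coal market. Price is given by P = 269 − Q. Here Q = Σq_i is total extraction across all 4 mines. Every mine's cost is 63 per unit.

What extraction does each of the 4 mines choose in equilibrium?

A representative mine's profit is π_i = q_i(269 − Q) − 63q_i, with Q = q_i + Σ_{j≠i} q_j.
First-order condition: 206 − 2q_i − Σ_{j≠i} q_j = 0.
In a symmetric equilibrium every mine chooses the same q, so Σ_{j≠i} q_j = 3q. The condition becomes 206 − 5q = 0, giving q = 206/5 = 41.2.

41.2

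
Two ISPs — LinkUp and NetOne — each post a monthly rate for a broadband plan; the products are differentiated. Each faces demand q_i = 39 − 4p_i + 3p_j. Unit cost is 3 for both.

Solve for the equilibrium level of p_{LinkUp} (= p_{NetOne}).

10.2

LinkUp's profit: π = (p_{LinkUp} − 3)(39 − 4p_{LinkUp} + 3p_{NetOne}).
∂π/∂p_{LinkUp} = 51 − 8p_{LinkUp} + 3p_{NetOne} = 0 ⇒ p_{LinkUp} = 6.375 + 0.375p_{NetOne}.
The game is symmetric, so in equilibrium p_{NetOne} = p_{LinkUp}: the reaction function gives 0.625p_{LinkUp} = 6.375, hence p_{LinkUp} = 10.2.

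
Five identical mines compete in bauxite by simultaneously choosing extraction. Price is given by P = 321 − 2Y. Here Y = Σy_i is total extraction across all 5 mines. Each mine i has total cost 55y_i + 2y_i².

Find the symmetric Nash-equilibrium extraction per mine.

A representative mine's profit is π_i = y_i(321 − 2Y) − 55y_i − 2y_i², with Y = y_i + Σ_{j≠i} y_j.
First-order condition: 266 − 8y_i − 2Σ_{j≠i} y_j = 0.
Imposing symmetry (y_j = y for all j) turns Σ_{j≠i} y_j into 4y, so 266 = 16y and y = 16.625.

16.625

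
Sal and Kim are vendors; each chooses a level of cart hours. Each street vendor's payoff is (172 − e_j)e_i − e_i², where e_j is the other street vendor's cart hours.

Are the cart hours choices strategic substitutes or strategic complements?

strategic substitutes

Sal's payoff is (172 − e_K)e_S − e_S².
∂π/∂e_S = 172 − e_K − 2e_S = 0, so e_S = 86 − 0.5e_K.
The best-response slope de_S/de_K = −0.5 < 0: the reaction function is downward-sloping, so the choices are strategic substitutes.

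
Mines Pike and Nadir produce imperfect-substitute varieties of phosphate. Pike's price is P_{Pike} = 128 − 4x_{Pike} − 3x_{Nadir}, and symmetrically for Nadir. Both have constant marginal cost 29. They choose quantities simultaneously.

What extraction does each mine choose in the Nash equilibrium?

9

Mine Pike's profit: π = x_{Pike}(128 − 4x_{Pike} − 3x_{Nadir}) − 29x_{Pike}.
∂π/∂x_{Pike} = 99 − 8x_{Pike} − 3x_{Nadir} = 0 ⇒ x_{Pike} = 12.375 − 0.375x_{Nadir}.
By symmetry x_{Nadir} = x_{Pike}; substituting into the reaction function, 1.375x_{Pike} = 12.375 and x_{Pike} = 9.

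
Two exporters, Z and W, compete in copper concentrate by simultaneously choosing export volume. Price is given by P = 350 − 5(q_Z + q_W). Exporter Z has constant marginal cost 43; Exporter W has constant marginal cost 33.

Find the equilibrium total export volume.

41.6

Exporter Z's profit: π = q_Z(350 − 5(q_Z + q_W)) − 43q_Z.
∂π/∂q_Z = 307 − 10q_Z − 5q_W = 0, so q_Z = 30.7 − 0.5q_W.
By the same steps for W: q_W = 31.7 − 0.5q_Z.
Substituting the second reaction function into the first: q_Z = 30.7 − 0.5(31.7 − 0.5q_Z), which gives 0.75q_Z = 14.85 ⇒ q_Z = 19.8.
Then q_W = 31.7 − 0.5·19.8 = 21.8.
Total export volume: 19.8 + 21.8 = 41.6.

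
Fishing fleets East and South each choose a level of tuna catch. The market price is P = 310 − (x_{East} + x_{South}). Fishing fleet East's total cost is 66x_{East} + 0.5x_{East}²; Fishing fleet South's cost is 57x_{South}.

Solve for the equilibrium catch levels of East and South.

47, 103

Fishing fleet East's profit: π = x_{East}(310 − (x_{East} + x_{South})) − 66x_{East} − 0.5x_{East}².
∂π/∂x_{East} = 244 − 3x_{East} − x_{South} = 0, so x_{East} = 244/3 − (1/3)x_{South}.
For South: ∂π/∂x_{South} = 253 − 2x_{South} − x_{East} = 0 ⇒ x_{South} = 126.5 − 0.5x_{East}.
Substituting the second reaction function into the first: x_{East} = 244/3 − (1/3)(126.5 − 0.5x_{East}), which gives (5/6)x_{East} = 235/6 ⇒ x_{East} = 47.
Then x_{South} = 126.5 − 0.5·47 = 103.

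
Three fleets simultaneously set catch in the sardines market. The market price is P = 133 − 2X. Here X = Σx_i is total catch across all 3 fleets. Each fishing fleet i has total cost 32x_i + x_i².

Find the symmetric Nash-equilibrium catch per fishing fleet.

A representative fishing fleet's profit is π_i = x_i(133 − 2X) − 32x_i − x_i², with X = x_i + Σ_{j≠i} x_j.
First-order condition: 101 − 6x_i − 2Σ_{j≠i} x_j = 0.
In a symmetric equilibrium every fishing fleet chooses the same x, so Σ_{j≠i} x_j = 2x. The condition becomes 101 − 10x = 0, giving x = 101/10 = 10.1.

10.1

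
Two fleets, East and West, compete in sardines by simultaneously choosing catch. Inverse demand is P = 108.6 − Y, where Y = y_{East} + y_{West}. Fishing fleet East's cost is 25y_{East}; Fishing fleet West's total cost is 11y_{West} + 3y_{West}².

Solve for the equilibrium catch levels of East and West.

Fishing fleet East's profit: π = y_{East}(108.6 − (y_{East} + y_{West})) − 25y_{East}.
∂π/∂y_{East} = 83.6 − 2y_{East} − y_{West} = 0, so y_{East} = 41.8 − 0.5y_{West}.
For West: ∂π/∂y_{West} = 97.6 − 8y_{West} − y_{East} = 0 ⇒ y_{West} = 12.2 − 0.125y_{East}.
Solving the two reaction functions simultaneously: (1 − (−0.5)(−0.125))y_{East} = 41.8 − 0.5·12.2, so 0.9375y_{East} = 35.7 and y_{East} = 38.08.
Then y_{West} = 12.2 − 0.125·38.08 = 7.44.

38.08, 7.44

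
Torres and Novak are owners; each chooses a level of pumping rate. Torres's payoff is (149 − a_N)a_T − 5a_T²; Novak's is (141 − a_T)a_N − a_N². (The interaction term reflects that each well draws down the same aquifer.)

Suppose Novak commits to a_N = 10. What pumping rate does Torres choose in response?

Expanding Torres's payoff: 149a_T − a_Na_T − 5a_T².
∂π/∂a_T = 149 − a_N − 10a_T = 0, so a_T = 14.9 − 0.1a_N.
At a_N = 10: a_T = 14.9 − 0.1·10 = 13.9.

13.9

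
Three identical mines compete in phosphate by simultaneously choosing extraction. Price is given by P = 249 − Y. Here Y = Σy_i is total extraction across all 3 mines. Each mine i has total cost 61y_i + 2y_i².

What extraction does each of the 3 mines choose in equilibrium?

23.5

A representative mine's profit is π_i = y_i(249 − Y) − 61y_i − 2y_i², with Y = y_i + Σ_{j≠i} y_j.
First-order condition: 188 − 6y_i − Σ_{j≠i} y_j = 0.
In a symmetric equilibrium every mine chooses the same y, so Σ_{j≠i} y_j = 2y. The condition becomes 188 − 8y = 0, giving y = 188/8 = 23.5.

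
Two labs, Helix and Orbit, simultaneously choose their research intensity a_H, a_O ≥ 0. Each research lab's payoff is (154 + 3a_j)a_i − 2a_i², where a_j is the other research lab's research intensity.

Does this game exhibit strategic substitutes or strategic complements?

Helix's payoff is (154 + 3a_O)a_H − 2a_H².
∂π/∂a_H = 154 + 3a_O − 4a_H = 0, so a_H = 38.5 + 0.75a_O.
The best-response slope da_H/da_O = 0.75 > 0: the reaction function is upward-sloping, so the choices are strategic complements.

strategic complements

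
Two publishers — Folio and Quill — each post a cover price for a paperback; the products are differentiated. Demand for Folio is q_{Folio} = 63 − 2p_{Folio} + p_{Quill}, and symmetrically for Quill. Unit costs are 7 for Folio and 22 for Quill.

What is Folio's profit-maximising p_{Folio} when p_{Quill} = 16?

23.25

Folio's profit: π = (p_{Folio} − 7)(63 − 2p_{Folio} + p_{Quill}).
∂π/∂p_{Folio} = 77 − 4p_{Folio} + p_{Quill} = 0 ⇒ p_{Folio} = 19.25 + 0.25p_{Quill}.
At p_{Quill} = 16: p_{Folio} = 19.25 + 0.25·16 = 23.25.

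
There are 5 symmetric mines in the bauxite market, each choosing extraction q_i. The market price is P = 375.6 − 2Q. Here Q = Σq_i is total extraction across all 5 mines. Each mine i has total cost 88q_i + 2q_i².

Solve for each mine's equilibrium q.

A representative mine's profit is π_i = q_i(375.6 − 2Q) − 88q_i − 2q_i², with Q = q_i + Σ_{j≠i} q_j.
First-order condition: 287.6 − 8q_i − 2Σ_{j≠i} q_j = 0.
With identical mines, set every q_j = q: then 287.6 − 8q − 8q = 0, i.e. q = 287.6/16 = 17.975.

17.975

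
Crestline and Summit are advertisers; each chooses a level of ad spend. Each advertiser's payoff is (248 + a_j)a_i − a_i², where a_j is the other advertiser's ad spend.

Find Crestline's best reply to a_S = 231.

Crestline's payoff is (248 + a_S)a_C − a_C².
∂π/∂a_C = 248 + a_S − 2a_C = 0, so a_C = 124 + 0.5a_S.
At a_S = 231: a_C = 124 + 0.5·231 = 239.5.

239.5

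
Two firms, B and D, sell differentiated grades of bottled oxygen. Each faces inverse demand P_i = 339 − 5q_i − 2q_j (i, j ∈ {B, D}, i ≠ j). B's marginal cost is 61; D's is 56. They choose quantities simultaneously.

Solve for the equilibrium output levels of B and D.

Firm B's profit: π = q_B(339 − 5q_B − 2q_D) − 61q_B.
∂π/∂q_B = 278 − 10q_B − 2q_D = 0 ⇒ q_B = 27.8 − 0.2q_D.
Similarly q_D = 28.3 − 0.2q_B.
Substituting the second reaction function into the first: q_B = 27.8 − 0.2(28.3 − 0.2q_B), which gives 0.96q_B = 22.14 ⇒ q_B = 23.0625.
Then q_D = 28.3 − 0.2·23.0625 = 23.6875.

23.0625, 23.6875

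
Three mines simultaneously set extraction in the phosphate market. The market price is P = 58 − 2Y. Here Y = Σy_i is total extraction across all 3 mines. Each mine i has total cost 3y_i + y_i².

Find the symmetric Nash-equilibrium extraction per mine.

5.5

A representative mine's profit is π_i = y_i(58 − 2Y) − 3y_i − y_i², with Y = y_i + Σ_{j≠i} y_j.
First-order condition: 55 − 6y_i − 2Σ_{j≠i} y_j = 0.
In a symmetric equilibrium every mine chooses the same y, so Σ_{j≠i} y_j = 2y. The condition becomes 55 − 10y = 0, giving y = 55/10 = 5.5.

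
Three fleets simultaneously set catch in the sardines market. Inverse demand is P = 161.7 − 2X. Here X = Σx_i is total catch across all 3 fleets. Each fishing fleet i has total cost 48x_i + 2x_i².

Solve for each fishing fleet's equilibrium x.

9.475

A representative fishing fleet's profit is π_i = x_i(161.7 − 2X) − 48x_i − 2x_i², with X = x_i + Σ_{j≠i} x_j.
First-order condition: 113.7 − 8x_i − 2Σ_{j≠i} x_j = 0.
With identical fishing fleets, set every x_j = x: then 113.7 − 8x − 4x = 0, i.e. x = 113.7/12 = 9.475.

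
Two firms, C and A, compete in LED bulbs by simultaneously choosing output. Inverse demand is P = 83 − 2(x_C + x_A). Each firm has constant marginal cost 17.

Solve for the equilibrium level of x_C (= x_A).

11

Firm C's profit: π = x_C(83 − 2(x_C + x_A)) − 17x_C.
∂π/∂x_C = 66 − 4x_C − 2x_A = 0, so x_C = 16.5 − 0.5x_A.
By symmetry x_A = x_C; substituting into the reaction function, 1.5x_C = 16.5 and x_C = 11.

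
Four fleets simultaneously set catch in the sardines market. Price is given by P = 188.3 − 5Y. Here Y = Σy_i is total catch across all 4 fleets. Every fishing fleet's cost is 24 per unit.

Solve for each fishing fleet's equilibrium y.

A representative fishing fleet's profit is π_i = y_i(188.3 − 5Y) − 24y_i, with Y = y_i + Σ_{j≠i} y_j.
First-order condition: 164.3 − 10y_i − 5Σ_{j≠i} y_j = 0.
With identical fishing fleets, set every y_j = y: then 164.3 − 10y − 15y = 0, i.e. y = 164.3/25 = 6.572.

6.572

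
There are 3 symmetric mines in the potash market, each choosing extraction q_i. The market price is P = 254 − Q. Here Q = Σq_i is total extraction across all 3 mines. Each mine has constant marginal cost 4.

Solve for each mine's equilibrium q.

A representative mine's profit is π_i = q_i(254 − Q) − 4q_i, with Q = q_i + Σ_{j≠i} q_j.
First-order condition: 250 − 2q_i − Σ_{j≠i} q_j = 0.
In a symmetric equilibrium every mine chooses the same q, so Σ_{j≠i} q_j = 2q. The condition becomes 250 − 4q = 0, giving q = 250/4 = 62.5.

62.5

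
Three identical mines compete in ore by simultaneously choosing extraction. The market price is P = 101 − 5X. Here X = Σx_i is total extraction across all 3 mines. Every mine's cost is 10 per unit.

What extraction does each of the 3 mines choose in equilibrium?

A representative mine's profit is π_i = x_i(101 − 5X) − 10x_i, with X = x_i + Σ_{j≠i} x_j.
First-order condition: 91 − 10x_i − 5Σ_{j≠i} x_j = 0.
Imposing symmetry (x_j = x for all j) turns Σ_{j≠i} x_j into 2x, so 91 = 20x and x = 4.55.

4.55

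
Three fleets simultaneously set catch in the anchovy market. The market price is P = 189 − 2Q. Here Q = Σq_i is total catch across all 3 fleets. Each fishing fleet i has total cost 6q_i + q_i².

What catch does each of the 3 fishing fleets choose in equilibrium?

A representative fishing fleet's profit is π_i = q_i(189 − 2Q) − 6q_i − q_i², with Q = q_i + Σ_{j≠i} q_j.
First-order condition: 183 − 6q_i − 2Σ_{j≠i} q_j = 0.
With identical fishing fleets, set every q_j = q: then 183 − 6q − 4q = 0, i.e. q = 183/10 = 18.3.

18.3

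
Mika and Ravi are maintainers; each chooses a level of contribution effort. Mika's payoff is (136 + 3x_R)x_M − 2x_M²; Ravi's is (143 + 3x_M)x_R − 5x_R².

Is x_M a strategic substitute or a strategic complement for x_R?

Expanding Mika's payoff: 136x_M + 3x_Rx_M − 2x_M².
∂π/∂x_M = 136 + 3x_R − 4x_M = 0, so x_M = 34 + 0.75x_R.
The best-response slope dx_M/dx_R = 0.75 > 0: the reaction function is upward-sloping, so the choices are strategic complements.

strategic complements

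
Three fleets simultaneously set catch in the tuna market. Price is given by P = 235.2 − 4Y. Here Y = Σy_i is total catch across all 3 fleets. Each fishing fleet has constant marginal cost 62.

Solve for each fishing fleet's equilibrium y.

10.825

A representative fishing fleet's profit is π_i = y_i(235.2 − 4Y) − 62y_i, with Y = y_i + Σ_{j≠i} y_j.
First-order condition: 173.2 − 8y_i − 4Σ_{j≠i} y_j = 0.
In a symmetric equilibrium every fishing fleet chooses the same y, so Σ_{j≠i} y_j = 2y. The condition becomes 173.2 − 16y = 0, giving y = 173.2/16 = 10.825.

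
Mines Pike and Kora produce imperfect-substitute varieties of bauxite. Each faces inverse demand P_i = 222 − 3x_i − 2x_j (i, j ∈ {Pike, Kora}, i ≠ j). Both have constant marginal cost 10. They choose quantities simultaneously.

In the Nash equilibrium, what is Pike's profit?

2106.75

Mine Pike's profit: π = x_{Pike}(222 − 3x_{Pike} − 2x_{Kora}) − 10x_{Pike}.
∂π/∂x_{Pike} = 212 − 6x_{Pike} − 2x_{Kora} = 0 ⇒ x_{Pike} = 106/3 − (1/3)x_{Kora}.
Setting x_{Pike} = x_{Kora} in the reaction function: x_{Pike} = 106/3 − (1/3)x_{Pike}, so x_{Pike} = (106/3) / (4/3) = 26.5.
P_{Pike} = 222 − 3·26.5 − 2·26.5 = 89.5.
Profit = (89.5 − 10)·26.5 = 2106.75.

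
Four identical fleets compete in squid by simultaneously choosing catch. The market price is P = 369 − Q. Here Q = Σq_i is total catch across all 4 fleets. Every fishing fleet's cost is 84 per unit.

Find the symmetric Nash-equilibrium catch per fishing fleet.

57

A representative fishing fleet's profit is π_i = q_i(369 − Q) − 84q_i, with Q = q_i + Σ_{j≠i} q_j.
First-order condition: 285 − 2q_i − Σ_{j≠i} q_j = 0.
Imposing symmetry (q_j = q for all j) turns Σ_{j≠i} q_j into 3q, so 285 = 5q and q = 57.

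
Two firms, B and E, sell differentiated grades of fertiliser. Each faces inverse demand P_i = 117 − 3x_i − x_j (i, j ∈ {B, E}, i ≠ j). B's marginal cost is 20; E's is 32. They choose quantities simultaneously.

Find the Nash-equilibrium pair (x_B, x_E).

14.2, 11.8

Firm B's profit: π = x_B(117 − 3x_B − x_E) − 20x_B.
∂π/∂x_B = 97 − 6x_B − x_E = 0 ⇒ x_B = 97/6 − (1/6)x_E.
Similarly x_E = 85/6 − (1/6)x_B.
Plugging x_E into B's best response: x_B = 97/6 − (1/6)(85/6 − (1/6)x_B) ⇒ (35/36)x_B = 497/36, so x_B = 14.2.
Then x_E = 85/6 − (1/6)·14.2 = 11.8.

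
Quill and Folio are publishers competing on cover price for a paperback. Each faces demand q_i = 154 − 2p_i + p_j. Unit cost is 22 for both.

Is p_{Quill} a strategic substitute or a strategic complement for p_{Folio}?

Quill's profit: π = (p_{Quill} − 22)(154 − 2p_{Quill} + p_{Folio}).
∂π/∂p_{Quill} = 198 − 4p_{Quill} + p_{Folio} = 0 ⇒ p_{Quill} = 49.5 + 0.25p_{Folio}.
The best-response slope dp_{Quill}/dp_{Folio} = 0.25 > 0: the reaction function is upward-sloping, so the choices are strategic complements.

strategic complements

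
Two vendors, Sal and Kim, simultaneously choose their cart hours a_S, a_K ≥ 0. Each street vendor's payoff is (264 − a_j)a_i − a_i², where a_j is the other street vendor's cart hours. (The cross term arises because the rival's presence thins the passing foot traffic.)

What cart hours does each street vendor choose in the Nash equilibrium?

Sal's payoff is (264 − a_K)a_S − a_S².
∂π/∂a_S = 264 − a_K − 2a_S = 0, so a_S = 132 − 0.5a_K.
Setting a_S = a_K in the reaction function: a_S = 132 − 0.5a_S, so a_S = 132 / 1.5 = 88.

88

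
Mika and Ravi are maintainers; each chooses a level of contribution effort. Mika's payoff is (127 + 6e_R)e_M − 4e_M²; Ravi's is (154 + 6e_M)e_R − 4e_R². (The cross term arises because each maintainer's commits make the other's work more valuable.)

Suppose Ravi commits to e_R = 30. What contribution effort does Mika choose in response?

Expanding Mika's payoff: 127e_M + 6e_Re_M − 4e_M².
∂π/∂e_M = 127 + 6e_R − 8e_M = 0, so e_M = 15.875 + 0.75e_R.
At e_R = 30: e_M = 15.875 + 0.75·30 = 38.375.

38.375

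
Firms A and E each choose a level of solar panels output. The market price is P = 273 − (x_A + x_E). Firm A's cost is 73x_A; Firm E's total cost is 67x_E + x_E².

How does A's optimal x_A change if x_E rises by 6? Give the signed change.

Firm A's profit: π = x_A(273 − (x_A + x_E)) − 73x_A.
∂π/∂x_A = 200 − 2x_A − x_E = 0, so x_A = 100 − 0.5x_E.
The reaction-function slope is −0.5, so a 6-unit rise in x_E moves x_A by −0.5 × 6 = −3. A's best response falls — the actions are strategic substitutes.

-3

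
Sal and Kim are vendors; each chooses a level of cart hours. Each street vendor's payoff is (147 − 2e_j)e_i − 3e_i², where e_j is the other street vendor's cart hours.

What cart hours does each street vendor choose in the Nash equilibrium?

Sal's payoff is (147 − 2e_K)e_S − 3e_S².
∂π/∂e_S = 147 − 2e_K − 6e_S = 0, so e_S = 24.5 − (1/3)e_K.
The game is symmetric, so in equilibrium e_K = e_S: the reaction function gives (4/3)e_S = 24.5, hence e_S = 18.375.

18.375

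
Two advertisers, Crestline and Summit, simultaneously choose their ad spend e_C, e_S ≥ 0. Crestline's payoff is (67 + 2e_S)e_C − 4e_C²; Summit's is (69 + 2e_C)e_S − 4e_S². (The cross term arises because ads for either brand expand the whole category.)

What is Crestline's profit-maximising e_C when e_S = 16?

12.375

Expanding Crestline's payoff: 67e_C + 2e_Se_C − 4e_C².
∂π/∂e_C = 67 + 2e_S − 8e_C = 0, so e_C = 8.375 + 0.25e_S.
At e_S = 16: e_C = 8.375 + 0.25·16 = 12.375.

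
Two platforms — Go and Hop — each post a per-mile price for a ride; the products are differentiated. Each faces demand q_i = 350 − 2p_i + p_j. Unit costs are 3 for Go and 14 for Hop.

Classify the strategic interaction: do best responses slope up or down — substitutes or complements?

Go's profit: π = (p_{Go} − 3)(350 − 2p_{Go} + p_{Hop}).
∂π/∂p_{Go} = 356 − 4p_{Go} + p_{Hop} = 0 ⇒ p_{Go} = 89 + 0.25p_{Hop}.
The best-response slope dp_{Go}/dp_{Hop} = 0.25 > 0: the reaction function is upward-sloping, so the choices are strategic complements.

strategic complements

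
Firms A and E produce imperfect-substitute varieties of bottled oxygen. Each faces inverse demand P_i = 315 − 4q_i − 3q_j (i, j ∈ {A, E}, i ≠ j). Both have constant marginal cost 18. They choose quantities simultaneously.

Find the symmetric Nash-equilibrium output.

Firm A's profit: π = q_A(315 − 4q_A − 3q_E) − 18q_A.
∂π/∂q_A = 297 − 8q_A − 3q_E = 0 ⇒ q_A = 37.125 − 0.375q_E.
The game is symmetric, so in equilibrium q_E = q_A: the reaction function gives 1.375q_A = 37.125, hence q_A = 27.

27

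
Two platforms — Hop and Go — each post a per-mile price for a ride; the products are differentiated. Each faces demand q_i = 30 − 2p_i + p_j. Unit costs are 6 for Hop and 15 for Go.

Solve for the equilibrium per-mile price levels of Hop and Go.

Hop's profit: π = (p_{Hop} − 6)(30 − 2p_{Hop} + p_{Go}).
∂π/∂p_{Hop} = 42 − 4p_{Hop} + p_{Go} = 0 ⇒ p_{Hop} = 10.5 + 0.25p_{Go}.
Similarly p_{Go} = 15 + 0.25p_{Hop}.
Plugging p_{Go} into Hop's best response: p_{Hop} = 10.5 + 0.25(15 + 0.25p_{Hop}) ⇒ 0.9375p_{Hop} = 14.25, so p_{Hop} = 15.2.
Then p_{Go} = 15 + 0.25·15.2 = 18.8.

15.2, 18.8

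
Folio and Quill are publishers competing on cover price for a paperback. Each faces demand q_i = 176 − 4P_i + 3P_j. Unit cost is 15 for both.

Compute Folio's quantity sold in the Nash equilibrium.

128.8

Folio's profit: π = (P_{Folio} − 15)(176 − 4P_{Folio} + 3P_{Quill}).
∂π/∂P_{Folio} = 236 − 8P_{Folio} + 3P_{Quill} = 0 ⇒ P_{Folio} = 29.5 + 0.375P_{Quill}.
The game is symmetric, so in equilibrium P_{Quill} = P_{Folio}: the reaction function gives 0.625P_{Folio} = 29.5, hence P_{Folio} = 47.2.
q_{Folio} = 176 − 4·47.2 + 3·47.2 = 128.8.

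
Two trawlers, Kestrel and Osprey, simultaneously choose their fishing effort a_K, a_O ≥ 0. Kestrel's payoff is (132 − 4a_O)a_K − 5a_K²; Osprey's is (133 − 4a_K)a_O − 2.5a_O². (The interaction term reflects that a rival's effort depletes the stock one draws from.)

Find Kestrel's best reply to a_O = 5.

11.2

Expanding Kestrel's payoff: 132a_K − 4a_Oa_K − 5a_K².
∂π/∂a_K = 132 − 4a_O − 10a_K = 0, so a_K = 13.2 − 0.4a_O.
At a_O = 5: a_K = 13.2 − 0.4·5 = 11.2.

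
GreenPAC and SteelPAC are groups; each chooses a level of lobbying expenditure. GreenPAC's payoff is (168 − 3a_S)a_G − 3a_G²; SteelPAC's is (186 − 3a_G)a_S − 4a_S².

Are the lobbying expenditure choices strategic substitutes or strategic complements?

Expanding GreenPAC's payoff: 168a_G − 3a_Sa_G − 3a_G².
∂π/∂a_G = 168 − 3a_S − 6a_G = 0, so a_G = 28 − 0.5a_S.
The best-response slope da_G/da_S = −0.5 < 0: the reaction function is downward-sloping, so the choices are strategic substitutes.

strategic substitutes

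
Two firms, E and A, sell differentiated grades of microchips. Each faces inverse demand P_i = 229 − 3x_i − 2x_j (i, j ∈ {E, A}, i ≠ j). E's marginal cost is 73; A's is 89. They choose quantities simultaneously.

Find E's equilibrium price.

Firm E's profit: π = x_E(229 − 3x_E − 2x_A) − 73x_E.
∂π/∂x_E = 156 − 6x_E − 2x_A = 0 ⇒ x_E = 26 − (1/3)x_A.
Similarly x_A = 70/3 − (1/3)x_E.
Solving the two reaction functions simultaneously: (1 − (−1/3)(−1/3))x_E = 26 − (1/3)·(70/3), so (8/9)x_E = 164/9 and x_E = 20.5.
Then x_A = 70/3 − (1/3)·20.5 = 16.5.
P_E = 229 − 3·20.5 − 2·16.5 = 134.5.

134.5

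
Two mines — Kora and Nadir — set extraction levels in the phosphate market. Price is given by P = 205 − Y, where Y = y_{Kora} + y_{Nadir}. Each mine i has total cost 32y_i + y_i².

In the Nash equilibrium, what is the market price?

135.8

Mine Kora's profit: π = y_{Kora}(205 − (y_{Kora} + y_{Nadir})) − 32y_{Kora} − y_{Kora}².
∂π/∂y_{Kora} = 173 − 4y_{Kora} − y_{Nadir} = 0, so y_{Kora} = 43.25 − 0.25y_{Nadir}.
By symmetry y_{Nadir} = y_{Kora}; substituting into the reaction function, 1.25y_{Kora} = 43.25 and y_{Kora} = 34.6.
Equilibrium price: P = 205 − 69.2 = 135.8.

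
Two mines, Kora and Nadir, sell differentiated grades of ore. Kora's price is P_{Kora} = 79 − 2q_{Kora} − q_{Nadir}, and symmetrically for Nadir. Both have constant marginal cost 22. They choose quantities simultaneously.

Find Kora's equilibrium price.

44.8

Mine Kora's profit: π = q_{Kora}(79 − 2q_{Kora} − q_{Nadir}) − 22q_{Kora}.
∂π/∂q_{Kora} = 57 − 4q_{Kora} − q_{Nadir} = 0 ⇒ q_{Kora} = 14.25 − 0.25q_{Nadir}.
Setting q_{Kora} = q_{Nadir} in the reaction function: q_{Kora} = 14.25 − 0.25q_{Kora}, so q_{Kora} = 14.25 / 1.25 = 11.4.
P_{Kora} = 79 − 2·11.4 − 11.4 = 44.8.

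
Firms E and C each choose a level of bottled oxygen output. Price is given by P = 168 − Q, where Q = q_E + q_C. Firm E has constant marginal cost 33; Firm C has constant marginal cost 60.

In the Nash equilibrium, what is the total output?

81

Firm E's profit: π = q_E(168 − (q_E + q_C)) − 33q_E.
∂π/∂q_E = 135 − 2q_E − q_C = 0, so q_E = 67.5 − 0.5q_C.
By the same steps for C: q_C = 54 − 0.5q_E.
Solving the two reaction functions simultaneously: (1 − (−0.5)(−0.5))q_E = 67.5 − 0.5·54, so 0.75q_E = 40.5 and q_E = 54.
Then q_C = 54 − 0.5·54 = 27.
Total output: 54 + 27 = 81.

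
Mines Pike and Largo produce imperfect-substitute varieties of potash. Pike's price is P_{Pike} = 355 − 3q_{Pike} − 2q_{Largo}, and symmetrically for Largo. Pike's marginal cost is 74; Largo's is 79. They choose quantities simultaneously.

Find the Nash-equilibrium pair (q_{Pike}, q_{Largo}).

Mine Pike's profit: π = q_{Pike}(355 − 3q_{Pike} − 2q_{Largo}) − 74q_{Pike}.
∂π/∂q_{Pike} = 281 − 6q_{Pike} − 2q_{Largo} = 0 ⇒ q_{Pike} = 281/6 − (1/3)q_{Largo}.
Similarly q_{Largo} = 46 − (1/3)q_{Pike}.
Plugging q_{Largo} into Pike's best response: q_{Pike} = 281/6 − (1/3)(46 − (1/3)q_{Pike}) ⇒ (8/9)q_{Pike} = 31.5, so q_{Pike} = 35.4375.
Then q_{Largo} = 46 − (1/3)·35.4375 = 34.1875.

35.4375, 34.1875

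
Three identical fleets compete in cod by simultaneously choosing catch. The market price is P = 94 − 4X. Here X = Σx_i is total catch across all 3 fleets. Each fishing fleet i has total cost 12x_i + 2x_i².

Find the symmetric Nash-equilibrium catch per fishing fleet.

4.1

A representative fishing fleet's profit is π_i = x_i(94 − 4X) − 12x_i − 2x_i², with X = x_i + Σ_{j≠i} x_j.
First-order condition: 82 − 12x_i − 4Σ_{j≠i} x_j = 0.
With identical fishing fleets, set every x_j = x: then 82 − 12x − 8x = 0, i.e. x = 82/20 = 4.1.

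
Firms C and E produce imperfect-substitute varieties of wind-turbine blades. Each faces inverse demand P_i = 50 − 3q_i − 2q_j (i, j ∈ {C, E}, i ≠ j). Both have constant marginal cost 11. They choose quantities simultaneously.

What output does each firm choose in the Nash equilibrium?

Firm C's profit: π = q_C(50 − 3q_C − 2q_E) − 11q_C.
∂π/∂q_C = 39 − 6q_C − 2q_E = 0 ⇒ q_C = 6.5 − (1/3)q_E.
Setting q_C = q_E in the reaction function: q_C = 6.5 − (1/3)q_C, so q_C = 6.5 / (4/3) = 4.875.

4.875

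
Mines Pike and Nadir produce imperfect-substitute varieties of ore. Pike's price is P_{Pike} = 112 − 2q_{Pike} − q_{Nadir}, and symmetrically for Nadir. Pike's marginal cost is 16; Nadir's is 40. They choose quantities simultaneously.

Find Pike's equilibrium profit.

865.28

Mine Pike's profit: π = q_{Pike}(112 − 2q_{Pike} − q_{Nadir}) − 16q_{Pike}.
∂π/∂q_{Pike} = 96 − 4q_{Pike} − q_{Nadir} = 0 ⇒ q_{Pike} = 24 − 0.25q_{Nadir}.
Similarly q_{Nadir} = 18 − 0.25q_{Pike}.
Plugging q_{Nadir} into Pike's best response: q_{Pike} = 24 − 0.25(18 − 0.25q_{Pike}) ⇒ 0.9375q_{Pike} = 19.5, so q_{Pike} = 20.8.
Then q_{Nadir} = 18 − 0.25·20.8 = 12.8.
P_{Pike} = 112 − 2·20.8 − 12.8 = 57.6.
Profit = (57.6 − 16)·20.8 = 865.28.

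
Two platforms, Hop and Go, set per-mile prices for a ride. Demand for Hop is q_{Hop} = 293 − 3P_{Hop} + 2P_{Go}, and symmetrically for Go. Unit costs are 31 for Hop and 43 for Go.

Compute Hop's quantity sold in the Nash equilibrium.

203.25

Hop's profit: π = (P_{Hop} − 31)(293 − 3P_{Hop} + 2P_{Go}).
∂π/∂P_{Hop} = 386 − 6P_{Hop} + 2P_{Go} = 0 ⇒ P_{Hop} = 193/3 + (1/3)P_{Go}.
Similarly P_{Go} = 211/3 + (1/3)P_{Hop}.
Plugging P_{Go} into Hop's best response: P_{Hop} = 193/3 + (1/3)(211/3 + (1/3)P_{Hop}) ⇒ (8/9)P_{Hop} = 790/9, so P_{Hop} = 98.75.
Then P_{Go} = 211/3 + (1/3)·98.75 = 103.25.
q_{Hop} = 293 − 3·98.75 + 2·103.25 = 203.25.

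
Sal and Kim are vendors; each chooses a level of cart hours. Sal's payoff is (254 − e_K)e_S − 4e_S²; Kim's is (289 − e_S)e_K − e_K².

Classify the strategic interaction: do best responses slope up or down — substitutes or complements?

Expanding Sal's payoff: 254e_S − e_Ke_S − 4e_S².
∂π/∂e_S = 254 − e_K − 8e_S = 0, so e_S = 31.75 − 0.125e_K.
The best-response slope de_S/de_K = −0.125 < 0: the reaction function is downward-sloping, so the choices are strategic substitutes.

strategic substitutes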